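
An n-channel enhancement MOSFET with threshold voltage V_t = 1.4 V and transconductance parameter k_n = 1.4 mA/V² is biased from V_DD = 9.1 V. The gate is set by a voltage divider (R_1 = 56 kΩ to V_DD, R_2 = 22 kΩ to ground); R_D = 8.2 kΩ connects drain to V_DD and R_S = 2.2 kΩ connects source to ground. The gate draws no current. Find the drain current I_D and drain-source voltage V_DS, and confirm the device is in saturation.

V_G = V_DD·R_2/(R_1+R_2) = 9.1×22/78 = 2.57 V.
Assume saturation: I_D = (k_n/2)(V_GS − V_t)² with V_GS = V_G − I_D·R_S = 2.57 − 2.2·I_D.
Substituting gives 3.39·I_D² − 4.59·I_D + 0.953 = 0, with roots I_D = 0.256 or 1.1 mA.
The root I_D = 1.1 mA gives V_GS = 0.146 V ≤ V_t, so take I_D = 0.256 mA.
Then V_GS = 2 V and V_DS = V_DD − I_D(R_D+R_S) = 9.1 − 0.256×10.4 = 6.44 V.
Saturation requires V_DS ≥ V_GS − V_t = 0.604 V; 6.44 ≥ 0.604 ✓.

I_D ≈ 0.26 mA, V_DS ≈ 6.4 V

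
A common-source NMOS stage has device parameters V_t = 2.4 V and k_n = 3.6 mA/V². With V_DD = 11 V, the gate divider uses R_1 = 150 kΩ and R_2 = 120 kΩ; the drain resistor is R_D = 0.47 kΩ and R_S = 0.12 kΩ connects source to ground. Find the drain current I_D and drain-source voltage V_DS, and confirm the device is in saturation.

I_D ≈ 5.8 mA, V_DS ≈ 7.6 V

V_G = V_DD·R_2/(R_1+R_2) = 11×120/270 = 4.89 V.
Assume saturation: I_D = (k_n/2)(V_GS − V_t)² with V_GS = V_G − I_D·R_S = 4.89 − 0.12·I_D.
Substituting gives 0.0259·I_D² − 2.08·I_D + 11.2 = 0, with roots I_D = 5.79 or 74.3 mA.
The root I_D = 74.3 mA gives V_GS = -4.02 V ≤ V_t, so take I_D = 5.79 mA.
Then V_GS = 4.19 V and V_DS = V_DD − I_D(R_D+R_S) = 11 − 5.79×0.59 = 7.58 V.
Saturation requires V_DS ≥ V_GS − V_t = 1.79 V; 7.58 ≥ 1.79 ✓.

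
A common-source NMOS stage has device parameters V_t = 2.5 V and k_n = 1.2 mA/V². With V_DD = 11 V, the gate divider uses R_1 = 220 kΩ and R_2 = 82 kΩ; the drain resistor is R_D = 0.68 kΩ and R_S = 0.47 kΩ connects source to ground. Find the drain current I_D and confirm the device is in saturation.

V_G = V_DD·R_2/(R_1+R_2) = 11×82/302 = 2.99 V.
Assume saturation: I_D = (k_n/2)(V_GS − V_t)² with V_GS = V_G − I_D·R_S = 2.99 − 0.47·I_D.
Substituting gives 0.133·I_D² − 1.27·I_D + 0.142 = 0, with roots I_D = 0.113 or 9.5 mA.
The root I_D = 9.5 mA gives V_GS = -1.48 V ≤ V_t, so take I_D = 0.113 mA.
Then V_GS = 2.93 V and V_DS = V_DD − I_D(R_D+R_S) = 11 − 0.113×1.15 = 10.9 V.
Saturation requires V_DS ≥ V_GS − V_t = 0.434 V; 10.9 ≥ 0.434 ✓.

I_D ≈ 0.11 mA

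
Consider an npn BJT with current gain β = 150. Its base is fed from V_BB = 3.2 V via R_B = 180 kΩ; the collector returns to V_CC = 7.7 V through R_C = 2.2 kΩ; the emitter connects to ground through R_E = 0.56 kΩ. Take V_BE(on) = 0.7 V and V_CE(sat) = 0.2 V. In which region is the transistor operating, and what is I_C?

active; I_C ≈ 1.4 mA

Assume active. Base-emitter loop: I_B = (V_BB − V_BE)/(R_B + (β+1)R_E) = (3.2 − 0.7)/(180 + 151×0.56) = 0.00945 mA.
I_C = β·I_B = 150×0.00945 = 1.42 mA.
V_CE = V_CC − I_C·R_C − I_E·R_E = 7.7 − 1.42×2.2 − 1.43×0.56 = 3.78 V > V_CE(sat), so the active-region assumption holds.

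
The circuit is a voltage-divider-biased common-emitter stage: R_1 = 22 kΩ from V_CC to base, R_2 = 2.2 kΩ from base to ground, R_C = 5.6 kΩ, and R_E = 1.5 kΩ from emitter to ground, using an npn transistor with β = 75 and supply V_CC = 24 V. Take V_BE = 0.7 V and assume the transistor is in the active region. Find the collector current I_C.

Thevenize the base divider: V_Th = V_CC·R_2/(R_1+R_2) = 24×2.2/24.2 = 2.18 V, R_Th = R_1‖R_2 = 2 kΩ.
Base-emitter loop: V_Th = I_B·R_Th + V_BE + (β+1)I_B·R_E, so I_B = (2.18 − 0.7) / (2 + 76×1.5) = 0.0128 mA.
I_C = β·I_B = 75×0.0128 = 0.958 mA, and I_E = (β+1)I_B = 0.971 mA.
V_CE = V_CC − I_C·R_C − I_E·R_E = 24 − 0.958×5.6 − 0.971×1.5 = 17.2 V.
V_CE = 17.2 V > 0.2 V confirms active-region operation.

I_C ≈ 0.96 mA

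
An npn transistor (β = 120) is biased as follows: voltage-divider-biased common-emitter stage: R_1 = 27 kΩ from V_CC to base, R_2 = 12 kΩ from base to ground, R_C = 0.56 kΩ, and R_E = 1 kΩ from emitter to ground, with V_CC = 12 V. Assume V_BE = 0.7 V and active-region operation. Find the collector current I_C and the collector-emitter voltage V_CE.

I_C ≈ 2.8 mA, V_CE ≈ 7.6 V

Thevenize the base divider: V_Th = V_CC·R_2/(R_1+R_2) = 12×12/39 = 3.69 V, R_Th = R_1‖R_2 = 8.31 kΩ.
Base-emitter loop: V_Th = I_B·R_Th + V_BE + (β+1)I_B·R_E, so I_B = (3.69 − 0.7) / (8.31 + 121×1) = 0.0231 mA.
I_C = β·I_B = 120×0.0231 = 2.78 mA, and I_E = (β+1)I_B = 2.8 mA.
V_CE = V_CC − I_C·R_C − I_E·R_E = 12 − 2.78×0.56 − 2.8×1 = 7.64 V.
V_CE = 7.64 V > 0.2 V confirms active-region operation.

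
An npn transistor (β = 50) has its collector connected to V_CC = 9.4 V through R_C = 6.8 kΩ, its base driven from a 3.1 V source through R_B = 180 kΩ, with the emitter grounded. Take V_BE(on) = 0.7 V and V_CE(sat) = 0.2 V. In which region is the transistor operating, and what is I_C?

active; I_C ≈ 0.67 mA

Assume active. Base-emitter loop: I_B = (V_BB − V_BE)/R_B = (3.1 − 0.7)/180 = 0.0133 mA.
I_C = β·I_B = 50×0.0133 = 0.667 mA.
V_CE = V_CC − I_C·R_C = 9.4 − 0.667×6.8 = 4.87 V > V_CE(sat), so the active-region assumption holds.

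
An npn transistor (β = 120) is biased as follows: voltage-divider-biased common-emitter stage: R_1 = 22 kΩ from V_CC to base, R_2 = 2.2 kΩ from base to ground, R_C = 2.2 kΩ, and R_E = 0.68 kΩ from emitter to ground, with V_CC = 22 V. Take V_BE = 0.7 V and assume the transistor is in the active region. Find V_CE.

V_CE ≈ 17 V

Thevenize the base divider: V_Th = V_CC·R_2/(R_1+R_2) = 22×2.2/24.2 = 2 V, R_Th = R_1‖R_2 = 2 kΩ.
Base-emitter loop: V_Th = I_B·R_Th + V_BE + (β+1)I_B·R_E, so I_B = (2 − 0.7) / (2 + 121×0.68) = 0.0154 mA.
I_C = β·I_B = 120×0.0154 = 1.85 mA, and I_E = (β+1)I_B = 1.87 mA.
V_CE = V_CC − I_C·R_C − I_E·R_E = 22 − 1.85×2.2 − 1.87×0.68 = 16.7 V.
V_CE = 16.7 V > 0.2 V confirms active-region operation.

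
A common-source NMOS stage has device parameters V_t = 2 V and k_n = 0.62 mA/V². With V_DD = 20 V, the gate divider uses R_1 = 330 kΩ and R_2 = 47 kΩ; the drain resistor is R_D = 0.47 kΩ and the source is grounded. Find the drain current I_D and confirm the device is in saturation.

V_G = V_DD·R_2/(R_1+R_2) = 20×47/377 = 2.49 V. With the source grounded, V_GS = V_G = 2.49 V.
Assume saturation: I_D = (k_n/2)(V_GS − V_t)² = (0.62/2)×(2.49 − 2)² = 0.31×0.493² = 0.0755 mA.
V_DS = V_DD − I_D·R_D = 20 − 0.0755×0.47 = 20 V.
Saturation requires V_DS ≥ V_GS − V_t = 0.493 V; 20 ≥ 0.493 ✓.

I_D ≈ 0.075 mA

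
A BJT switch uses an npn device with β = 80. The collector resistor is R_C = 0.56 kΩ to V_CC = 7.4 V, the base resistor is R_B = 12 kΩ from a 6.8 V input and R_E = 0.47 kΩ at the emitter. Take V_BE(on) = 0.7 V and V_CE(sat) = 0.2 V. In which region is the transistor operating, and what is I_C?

Assume active: I_B = (6.8 − 0.7)/(12 + 81×0.47) = 0.122 mA, I_C = β·I_B = 9.75 mA.
Then V_CE = 7.4 − 9.75×0.56 − 9.87×0.47 = -2.7 V < 0.2 V — the active assumption fails.
Re-solve with V_CE = 0.2 V. KCL at the emitter: V_E/R_E = (V_BB−0.7−V_E)/R_B + (V_CC−0.2−V_E)/R_C, giving V_E = 3.34 V.
I_C = (V_CC − 0.2 − V_E)/R_C = (7.2 − 3.34)/0.56 = 6.89 mA.
Check: I_B = (6.1 − 3.34)/12 = 0.23 mA, and β·I_B = 18.4 mA > I_C, confirming saturation.

saturation; I_C ≈ 6.9 mA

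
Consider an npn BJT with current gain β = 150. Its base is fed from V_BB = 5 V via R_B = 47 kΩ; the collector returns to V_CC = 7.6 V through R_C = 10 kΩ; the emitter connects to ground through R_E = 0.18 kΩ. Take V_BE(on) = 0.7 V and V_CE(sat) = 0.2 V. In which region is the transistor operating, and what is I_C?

Assume active: I_B = (5 − 0.7)/(47 + 151×0.18) = 0.058 mA, I_C = β·I_B = 8.7 mA.
Then V_CE = 7.6 − 8.7×10 − 8.75×0.18 = -80.9 V < 0.2 V — the active assumption fails.
Re-solve with V_CE = 0.2 V. KCL at the emitter: V_E/R_E = (V_BB−0.7−V_E)/R_B + (V_CC−0.2−V_E)/R_C, giving V_E = 0.146 V.
I_C = (V_CC − 0.2 − V_E)/R_C = (7.4 − 0.146)/10 = 0.725 mA.
Check: I_B = (4.3 − 0.146)/47 = 0.0884 mA, and β·I_B = 13.3 mA > I_C, confirming saturation.

saturation; I_C ≈ 0.73 mA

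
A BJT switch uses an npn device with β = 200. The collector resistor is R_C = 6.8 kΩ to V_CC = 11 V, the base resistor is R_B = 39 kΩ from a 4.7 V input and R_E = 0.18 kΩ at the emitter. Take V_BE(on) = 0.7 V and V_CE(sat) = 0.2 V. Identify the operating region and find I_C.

saturation; I_C ≈ 1.5 mA

Assume active: I_B = (4.7 − 0.7)/(39 + 201×0.18) = 0.0532 mA, I_C = β·I_B = 10.6 mA.
Then V_CE = 11 − 10.6×6.8 − 10.7×0.18 = -63.3 V < 0.2 V — the active assumption fails.
Re-solve with V_CE = 0.2 V. KCL at the emitter: V_E/R_E = (V_BB−0.7−V_E)/R_B + (V_CC−0.2−V_E)/R_C, giving V_E = 0.295 V.
I_C = (V_CC − 0.2 − V_E)/R_C = (10.8 − 0.295)/6.8 = 1.54 mA.
Check: I_B = (4 − 0.295)/39 = 0.095 mA, and β·I_B = 19 mA > I_C, confirming saturation.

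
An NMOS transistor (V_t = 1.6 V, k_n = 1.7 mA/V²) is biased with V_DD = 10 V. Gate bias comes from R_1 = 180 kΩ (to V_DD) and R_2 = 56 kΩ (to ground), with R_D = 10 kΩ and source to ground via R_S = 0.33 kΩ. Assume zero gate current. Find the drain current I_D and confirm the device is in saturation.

V_G = V_DD·R_2/(R_1+R_2) = 10×56/236 = 2.37 V.
Assume saturation: I_D = (k_n/2)(V_GS − V_t)² with V_GS = V_G − I_D·R_S = 2.37 − 0.33·I_D.
Substituting gives 0.0926·I_D² − 1.43·I_D + 0.508 = 0, with roots I_D = 0.363 or 15.1 mA.
The root I_D = 15.1 mA gives V_GS = -2.62 V ≤ V_t, so take I_D = 0.363 mA.
Then V_GS = 2.25 V and V_DS = V_DD − I_D(R_D+R_S) = 10 − 0.363×10.3 = 6.25 V.
Saturation requires V_DS ≥ V_GS − V_t = 0.653 V; 6.25 ≥ 0.653 ✓.

I_D ≈ 0.36 mA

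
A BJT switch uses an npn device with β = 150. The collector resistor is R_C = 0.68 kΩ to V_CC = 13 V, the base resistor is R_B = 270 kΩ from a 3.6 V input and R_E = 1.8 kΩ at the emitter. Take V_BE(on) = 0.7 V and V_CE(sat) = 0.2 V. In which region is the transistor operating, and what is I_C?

Assume active. Base-emitter loop: I_B = (V_BB − V_BE)/(R_B + (β+1)R_E) = (3.6 − 0.7)/(270 + 151×1.8) = 0.00535 mA.
I_C = β·I_B = 150×0.00535 = 0.803 mA.
V_CE = V_CC − I_C·R_C − I_E·R_E = 13 − 0.803×0.68 − 0.808×1.8 = 11 V > V_CE(sat), so the active-region assumption holds.

active; I_C ≈ 0.8 mA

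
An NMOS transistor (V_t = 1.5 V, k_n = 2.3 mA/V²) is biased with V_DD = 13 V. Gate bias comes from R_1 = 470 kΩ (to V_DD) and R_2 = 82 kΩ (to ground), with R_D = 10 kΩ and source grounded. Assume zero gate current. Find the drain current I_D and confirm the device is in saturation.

I_D ≈ 0.21 mA

V_G = V_DD·R_2/(R_1+R_2) = 13×82/552 = 1.93 V. With the source grounded, V_GS = V_G = 1.93 V.
Assume saturation: I_D = (k_n/2)(V_GS − V_t)² = (2.3/2)×(1.93 − 1.5)² = 1.15×0.431² = 0.214 mA.
V_DS = V_DD − I_D·R_D = 13 − 0.214×10 = 10.9 V.
Saturation requires V_DS ≥ V_GS − V_t = 0.431 V; 10.9 ≥ 0.431 ✓.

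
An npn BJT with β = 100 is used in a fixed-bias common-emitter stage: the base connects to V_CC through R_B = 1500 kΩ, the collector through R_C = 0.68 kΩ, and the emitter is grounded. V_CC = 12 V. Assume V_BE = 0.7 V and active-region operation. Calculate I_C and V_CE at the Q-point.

I_C ≈ 0.75 mA, V_CE ≈ 11 V

Base loop: V_CC = I_B·R_B + V_BE, so I_B = (12 − 0.7)/1500 kΩ = 0.00753 mA.
In the active region I_C = β·I_B = 100 × 0.00753 = 0.753 mA.
Collector loop: V_CE = V_CC − I_C·R_C = 12 − 0.753×0.68 = 11.5 V.
Since V_CE = 11.5 V > V_CE(sat) ≈ 0.2 V, the transistor is in the active region as assumed.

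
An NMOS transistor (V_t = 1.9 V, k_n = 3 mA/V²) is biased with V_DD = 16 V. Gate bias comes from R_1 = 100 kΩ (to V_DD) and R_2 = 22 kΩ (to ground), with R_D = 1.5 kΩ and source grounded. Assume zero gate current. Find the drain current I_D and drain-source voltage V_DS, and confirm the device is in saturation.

I_D ≈ 1.5 mA, V_DS ≈ 14 V

V_G = V_DD·R_2/(R_1+R_2) = 16×22/122 = 2.89 V. With the source grounded, V_GS = V_G = 2.89 V.
Assume saturation: I_D = (k_n/2)(V_GS − V_t)² = (3/2)×(2.89 − 1.9)² = 1.5×0.985² = 1.46 mA.
V_DS = V_DD − I_D·R_D = 16 − 1.46×1.5 = 13.8 V.
Saturation requires V_DS ≥ V_GS − V_t = 0.985 V; 13.8 ≥ 0.985 ✓.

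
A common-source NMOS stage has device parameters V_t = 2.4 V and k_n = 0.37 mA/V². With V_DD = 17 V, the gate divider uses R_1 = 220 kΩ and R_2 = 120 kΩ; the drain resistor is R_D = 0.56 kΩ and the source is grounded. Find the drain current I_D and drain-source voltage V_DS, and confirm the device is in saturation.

I_D ≈ 2.4 mA, V_DS ≈ 16 V

V_G = V_DD·R_2/(R_1+R_2) = 17×120/340 = 6 V. With the source grounded, V_GS = V_G = 6 V.
Assume saturation: I_D = (k_n/2)(V_GS − V_t)² = (0.37/2)×(6 − 2.4)² = 0.185×3.6² = 2.4 mA.
V_DS = V_DD − I_D·R_D = 17 − 2.4×0.56 = 15.7 V.
Saturation requires V_DS ≥ V_GS − V_t = 3.6 V; 15.7 ≥ 3.6 ✓.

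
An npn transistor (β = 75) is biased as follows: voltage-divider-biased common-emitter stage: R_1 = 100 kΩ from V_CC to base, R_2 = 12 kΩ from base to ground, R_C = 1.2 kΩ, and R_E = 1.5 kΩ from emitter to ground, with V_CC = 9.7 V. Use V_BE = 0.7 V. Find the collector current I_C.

I_C ≈ 0.2 mA

Thevenize the base divider: V_Th = V_CC·R_2/(R_1+R_2) = 9.7×12/112 = 1.04 V, R_Th = R_1‖R_2 = 10.7 kΩ.
Base-emitter loop: V_Th = I_B·R_Th + V_BE + (β+1)I_B·R_E, so I_B = (1.04 − 0.7) / (10.7 + 76×1.5) = 0.00272 mA.
I_C = β·I_B = 75×0.00272 = 0.204 mA, and I_E = (β+1)I_B = 0.207 mA.
V_CE = V_CC − I_C·R_C − I_E·R_E = 9.7 − 0.204×1.2 − 0.207×1.5 = 9.15 V.
V_CE = 9.15 V > 0.2 V confirms active-region operation.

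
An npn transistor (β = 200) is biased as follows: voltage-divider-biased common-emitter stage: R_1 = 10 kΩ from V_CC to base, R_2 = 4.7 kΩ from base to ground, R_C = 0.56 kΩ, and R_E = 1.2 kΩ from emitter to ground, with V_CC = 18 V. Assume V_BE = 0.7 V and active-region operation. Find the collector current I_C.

Thevenize the base divider: V_Th = V_CC·R_2/(R_1+R_2) = 18×4.7/14.7 = 5.76 V, R_Th = R_1‖R_2 = 3.2 kΩ.
Base-emitter loop: V_Th = I_B·R_Th + V_BE + (β+1)I_B·R_E, so I_B = (5.76 − 0.7) / (3.2 + 201×1.2) = 0.0207 mA.
I_C = β·I_B = 200×0.0207 = 4.14 mA, and I_E = (β+1)I_B = 4.16 mA.
V_CE = V_CC − I_C·R_C − I_E·R_E = 18 − 4.14×0.56 − 4.16×1.2 = 10.7 V.
V_CE = 10.7 V > 0.2 V confirms active-region operation.

I_C ≈ 4.1 mA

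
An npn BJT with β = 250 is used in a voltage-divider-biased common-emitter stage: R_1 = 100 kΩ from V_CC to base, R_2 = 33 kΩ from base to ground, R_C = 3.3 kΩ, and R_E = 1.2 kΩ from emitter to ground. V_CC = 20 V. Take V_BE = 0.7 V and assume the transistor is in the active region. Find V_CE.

Thevenize the base divider: V_Th = V_CC·R_2/(R_1+R_2) = 20×33/133 = 4.96 V, R_Th = R_1‖R_2 = 24.8 kΩ.
Base-emitter loop: V_Th = I_B·R_Th + V_BE + (β+1)I_B·R_E, so I_B = (4.96 − 0.7) / (24.8 + 251×1.2) = 0.0131 mA.
I_C = β·I_B = 250×0.0131 = 3.27 mA, and I_E = (β+1)I_B = 3.28 mA.
V_CE = V_CC − I_C·R_C − I_E·R_E = 20 − 3.27×3.3 − 3.28×1.2 = 5.28 V.
V_CE = 5.28 V > 0.2 V confirms active-region operation.

V_CE ≈ 5.3 V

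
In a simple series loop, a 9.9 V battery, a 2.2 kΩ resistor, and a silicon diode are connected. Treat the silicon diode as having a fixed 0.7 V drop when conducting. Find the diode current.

I ≈ 4.2 mA

KVL around the loop: 9.9 = V_D + I·R = 0.7 + I × 2.2 kΩ.
So I = (9.9 − 0.7) / 2.2 kΩ = 9.2 / 2.2 = 4.18 mA.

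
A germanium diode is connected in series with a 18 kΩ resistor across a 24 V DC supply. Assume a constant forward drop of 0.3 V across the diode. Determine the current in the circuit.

KVL around the loop: 24 = V_D + I·R = 0.3 + I × 18 kΩ.
So I = (24 − 0.3) / 18 kΩ = 23.7 / 18 = 1.32 mA.

I ≈ 1.3 mA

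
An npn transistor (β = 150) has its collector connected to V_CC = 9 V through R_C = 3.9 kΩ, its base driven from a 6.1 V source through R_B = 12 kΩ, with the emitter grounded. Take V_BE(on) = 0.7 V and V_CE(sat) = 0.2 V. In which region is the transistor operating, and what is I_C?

Assume active: I_B = (6.1 − 0.7)/12 = 0.45 mA, giving I_C = β·I_B = 67.5 mA.
But then V_CE = 9 − 67.5×3.9 = -254 V < V_CE(sat) = 0.2 V — impossible in the active region.
So the transistor is saturated. With V_CE = 0.2 V, I_C = (V_CC − 0.2)/R_C = 8.8/3.9 = 2.26 mA.
Check: β·I_B = 67.5 mA > I_C = 2.26 mA, confirming saturation.

saturation; I_C ≈ 2.3 mA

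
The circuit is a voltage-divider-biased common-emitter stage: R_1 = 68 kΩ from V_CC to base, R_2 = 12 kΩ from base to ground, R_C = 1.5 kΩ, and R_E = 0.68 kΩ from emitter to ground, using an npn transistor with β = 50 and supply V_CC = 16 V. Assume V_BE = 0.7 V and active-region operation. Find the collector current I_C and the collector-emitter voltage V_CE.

Thevenize the base divider: V_Th = V_CC·R_2/(R_1+R_2) = 16×12/80 = 2.4 V, R_Th = R_1‖R_2 = 10.2 kΩ.
Base-emitter loop: V_Th = I_B·R_Th + V_BE + (β+1)I_B·R_E, so I_B = (2.4 − 0.7) / (10.2 + 51×0.68) = 0.0379 mA.
I_C = β·I_B = 50×0.0379 = 1.89 mA, and I_E = (β+1)I_B = 1.93 mA.
V_CE = V_CC − I_C·R_C − I_E·R_E = 16 − 1.89×1.5 − 1.93×0.68 = 11.8 V.
V_CE = 11.8 V > 0.2 V confirms active-region operation.

I_C ≈ 1.9 mA, V_CE ≈ 12 V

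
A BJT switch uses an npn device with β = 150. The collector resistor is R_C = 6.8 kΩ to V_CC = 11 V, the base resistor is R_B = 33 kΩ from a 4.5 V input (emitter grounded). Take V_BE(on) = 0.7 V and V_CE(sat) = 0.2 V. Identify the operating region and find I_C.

Assume active: I_B = (4.5 − 0.7)/33 = 0.115 mA, giving I_C = β·I_B = 17.3 mA.
But then V_CE = 11 − 17.3×6.8 = -106 V < V_CE(sat) = 0.2 V — impossible in the active region.
So the transistor is saturated. With V_CE = 0.2 V, I_C = (V_CC − 0.2)/R_C = 10.8/6.8 = 1.59 mA.
Check: β·I_B = 17.3 mA > I_C = 1.59 mA, confirming saturation.

saturation; I_C ≈ 1.6 mA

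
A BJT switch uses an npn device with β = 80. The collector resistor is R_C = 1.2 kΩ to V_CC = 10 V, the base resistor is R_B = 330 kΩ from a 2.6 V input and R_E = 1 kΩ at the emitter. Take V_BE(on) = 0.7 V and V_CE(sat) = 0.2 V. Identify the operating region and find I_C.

active; I_C ≈ 0.37 mA

Assume active. Base-emitter loop: I_B = (V_BB − V_BE)/(R_B + (β+1)R_E) = (2.6 − 0.7)/(330 + 81×1) = 0.00462 mA.
I_C = β·I_B = 80×0.00462 = 0.37 mA.
V_CE = V_CC − I_C·R_C − I_E·R_E = 10 − 0.37×1.2 − 0.374×1 = 9.18 V > V_CE(sat), so the active-region assumption holds.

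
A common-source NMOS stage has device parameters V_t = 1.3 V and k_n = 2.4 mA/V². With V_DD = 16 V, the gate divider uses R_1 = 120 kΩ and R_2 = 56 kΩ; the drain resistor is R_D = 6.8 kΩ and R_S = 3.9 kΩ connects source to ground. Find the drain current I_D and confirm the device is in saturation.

V_G = V_DD·R_2/(R_1+R_2) = 16×56/176 = 5.09 V.
Assume saturation: I_D = (k_n/2)(V_GS − V_t)² with V_GS = V_G − I_D·R_S = 5.09 − 3.9·I_D.
Substituting gives 18.3·I_D² − 36.5·I_D + 17.2 = 0, with roots I_D = 0.767 or 1.23 mA.
The root I_D = 1.23 mA gives V_GS = 0.287 V ≤ V_t, so take I_D = 0.767 mA.
Then V_GS = 2.1 V and V_DS = V_DD − I_D(R_D+R_S) = 16 − 0.767×10.7 = 7.79 V.
Saturation requires V_DS ≥ V_GS − V_t = 0.799 V; 7.79 ≥ 0.799 ✓.

I_D ≈ 0.77 mA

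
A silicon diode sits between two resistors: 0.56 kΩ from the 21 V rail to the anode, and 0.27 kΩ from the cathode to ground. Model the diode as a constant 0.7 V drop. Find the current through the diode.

The two resistors are in series with the diode, so KVL gives 21 = I·0.56 + 0.7 + I·0.27.
I = (21 − 0.7) / (0.56 + 0.27) kΩ = 20.3 / 0.83 = 24.5 mA.

I ≈ 24 mA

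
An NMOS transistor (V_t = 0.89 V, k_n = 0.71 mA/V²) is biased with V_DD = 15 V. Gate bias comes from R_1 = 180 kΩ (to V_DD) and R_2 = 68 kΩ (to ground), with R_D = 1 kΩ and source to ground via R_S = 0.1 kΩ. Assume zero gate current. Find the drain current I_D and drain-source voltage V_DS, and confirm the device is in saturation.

I_D ≈ 3 mA, V_DS ≈ 12 V

V_G = V_DD·R_2/(R_1+R_2) = 15×68/248 = 4.11 V.
Assume saturation: I_D = (k_n/2)(V_GS − V_t)² with V_GS = V_G − I_D·R_S = 4.11 − 0.1·I_D.
Substituting gives 0.00355·I_D² − 1.23·I_D + 3.69 = 0, with roots I_D = 3.03 or 343 mA.
The root I_D = 343 mA gives V_GS = -30.2 V ≤ V_t, so take I_D = 3.03 mA.
Then V_GS = 3.81 V and V_DS = V_DD − I_D(R_D+R_S) = 15 − 3.03×1.1 = 11.7 V.
Saturation requires V_DS ≥ V_GS − V_t = 2.92 V; 11.7 ≥ 2.92 ✓.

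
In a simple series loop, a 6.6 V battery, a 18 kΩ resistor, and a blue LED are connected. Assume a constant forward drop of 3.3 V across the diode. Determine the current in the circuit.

KVL around the loop: 6.6 = V_D + I·R = 3.3 + I × 18 kΩ.
So I = (6.6 − 3.3) / 18 kΩ = 3.3 / 18 = 0.183 mA.

I ≈ 0.18 mA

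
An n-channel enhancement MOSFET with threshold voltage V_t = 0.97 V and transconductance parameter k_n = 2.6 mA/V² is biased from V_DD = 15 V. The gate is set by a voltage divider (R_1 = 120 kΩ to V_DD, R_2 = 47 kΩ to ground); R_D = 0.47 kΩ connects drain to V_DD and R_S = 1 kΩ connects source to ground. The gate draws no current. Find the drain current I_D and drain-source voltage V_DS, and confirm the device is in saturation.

V_G = V_DD·R_2/(R_1+R_2) = 15×47/167 = 4.22 V.
Assume saturation: I_D = (k_n/2)(V_GS − V_t)² with V_GS = V_G − I_D·R_S = 4.22 − 1·I_D.
Substituting gives 1.3·I_D² − 9.45·I_D + 13.7 = 0, with roots I_D = 2.01 or 5.26 mA.
The root I_D = 5.26 mA gives V_GS = -1.04 V ≤ V_t, so take I_D = 2.01 mA.
Then V_GS = 2.21 V and V_DS = V_DD − I_D(R_D+R_S) = 15 − 2.01×1.47 = 12 V.
Saturation requires V_DS ≥ V_GS − V_t = 1.24 V; 12 ≥ 1.24 ✓.

I_D ≈ 2 mA, V_DS ≈ 12 V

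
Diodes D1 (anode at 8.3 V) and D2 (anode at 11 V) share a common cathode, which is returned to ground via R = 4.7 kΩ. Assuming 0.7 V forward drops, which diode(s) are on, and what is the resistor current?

Assume both conduct. Then node N would need to be at both 8.3−0.7 = 7.6 V and 11−0.7 = 10.3 V, which is impossible.
Assume only D2 conducts: V_N = 11 − 0.7 = 10.3 V, so I_R = 10.3/4.7 = 2.19 mA.
Check D1: its anode-to-cathode voltage is 8.3 − 10.3 = -2 V < 0.7 V, so it is off. The assumption is consistent.

Only D2 conducts; I_R ≈ 2.2 mA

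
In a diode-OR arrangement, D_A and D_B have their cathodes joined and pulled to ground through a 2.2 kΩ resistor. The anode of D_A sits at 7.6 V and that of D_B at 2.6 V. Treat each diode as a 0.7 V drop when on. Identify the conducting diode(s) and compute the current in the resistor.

Only D_A conducts; I_R ≈ 3.1 mA

Assume both conduct. Then node N would need to be at both 7.6−0.7 = 6.9 V and 2.6−0.7 = 1.9 V, which is impossible.
Assume only D_A conducts: V_N = 7.6 − 0.7 = 6.9 V, so I_R = 6.9/2.2 = 3.14 mA.
Check D_B: its anode-to-cathode voltage is 2.6 − 6.9 = -4.3 V < 0.7 V, so it is off. The assumption is consistent.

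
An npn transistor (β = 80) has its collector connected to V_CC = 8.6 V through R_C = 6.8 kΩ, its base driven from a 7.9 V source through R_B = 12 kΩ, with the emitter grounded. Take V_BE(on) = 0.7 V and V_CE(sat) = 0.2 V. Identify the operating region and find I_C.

saturation; I_C ≈ 1.2 mA

Assume active: I_B = (7.9 − 0.7)/12 = 0.6 mA, giving I_C = β·I_B = 48 mA.
But then V_CE = 8.6 − 48×6.8 = -318 V < V_CE(sat) = 0.2 V — impossible in the active region.
So the transistor is saturated. With V_CE = 0.2 V, I_C = (V_CC − 0.2)/R_C = 8.4/6.8 = 1.24 mA.
Check: β·I_B = 48 mA > I_C = 1.24 mA, confirming saturation.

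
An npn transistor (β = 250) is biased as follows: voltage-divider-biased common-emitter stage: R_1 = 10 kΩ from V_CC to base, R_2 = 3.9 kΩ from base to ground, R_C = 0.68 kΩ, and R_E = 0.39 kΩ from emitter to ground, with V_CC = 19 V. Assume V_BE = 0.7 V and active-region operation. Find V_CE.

Thevenize the base divider: V_Th = V_CC·R_2/(R_1+R_2) = 19×3.9/13.9 = 5.33 V, R_Th = R_1‖R_2 = 2.81 kΩ.
Base-emitter loop: V_Th = I_B·R_Th + V_BE + (β+1)I_B·R_E, so I_B = (5.33 − 0.7) / (2.81 + 251×0.39) = 0.046 mA.
I_C = β·I_B = 250×0.046 = 11.5 mA, and I_E = (β+1)I_B = 11.5 mA.
V_CE = V_CC − I_C·R_C − I_E·R_E = 19 − 11.5×0.68 − 11.5×0.39 = 6.68 V.
V_CE = 6.68 V > 0.2 V confirms active-region operation.

V_CE ≈ 6.7 V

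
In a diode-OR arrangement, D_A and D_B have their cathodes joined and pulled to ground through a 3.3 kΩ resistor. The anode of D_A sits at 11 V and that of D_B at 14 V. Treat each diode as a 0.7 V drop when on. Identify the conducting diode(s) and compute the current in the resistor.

Assume both conduct. Then node N would need to be at both 11−0.7 = 10.3 V and 14−0.7 = 13.3 V, which is impossible.
Assume only D_B conducts: V_N = 14 − 0.7 = 13.3 V, so I_R = 13.3/3.3 = 4.03 mA.
Check D_A: its anode-to-cathode voltage is 11 − 13.3 = -2.3 V < 0.7 V, so it is off. The assumption is consistent.

Only D_B conducts; I_R ≈ 4 mA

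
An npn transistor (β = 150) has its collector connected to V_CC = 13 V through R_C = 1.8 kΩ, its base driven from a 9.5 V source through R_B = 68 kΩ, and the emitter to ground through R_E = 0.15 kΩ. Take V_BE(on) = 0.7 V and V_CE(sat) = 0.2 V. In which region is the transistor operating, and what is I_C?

Assume active: I_B = (9.5 − 0.7)/(68 + 151×0.15) = 0.0971 mA, I_C = β·I_B = 14.6 mA.
Then V_CE = 13 − 14.6×1.8 − 14.7×0.15 = -15.4 V < 0.2 V — the active assumption fails.
Re-solve with V_CE = 0.2 V. KCL at the emitter: V_E/R_E = (V_BB−0.7−V_E)/R_B + (V_CC−0.2−V_E)/R_C, giving V_E = 1 V.
I_C = (V_CC − 0.2 − V_E)/R_C = (12.8 − 1)/1.8 = 6.56 mA.
Check: I_B = (8.8 − 1)/68 = 0.115 mA, and β·I_B = 17.2 mA > I_C, confirming saturation.

saturation; I_C ≈ 6.6 mA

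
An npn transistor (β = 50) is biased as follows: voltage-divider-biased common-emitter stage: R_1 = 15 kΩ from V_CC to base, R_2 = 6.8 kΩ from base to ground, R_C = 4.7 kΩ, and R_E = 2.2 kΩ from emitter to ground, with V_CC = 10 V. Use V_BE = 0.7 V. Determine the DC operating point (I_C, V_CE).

Thevenize the base divider: V_Th = V_CC·R_2/(R_1+R_2) = 10×6.8/21.8 = 3.12 V, R_Th = R_1‖R_2 = 4.68 kΩ.
Base-emitter loop: V_Th = I_B·R_Th + V_BE + (β+1)I_B·R_E, so I_B = (3.12 − 0.7) / (4.68 + 51×2.2) = 0.0207 mA.
I_C = β·I_B = 50×0.0207 = 1.03 mA, and I_E = (β+1)I_B = 1.06 mA.
V_CE = V_CC − I_C·R_C − I_E·R_E = 10 − 1.03×4.7 − 1.06×2.2 = 2.81 V.
V_CE = 2.81 V > 0.2 V confirms active-region operation.

I_C ≈ 1 mA, V_CE ≈ 2.8 V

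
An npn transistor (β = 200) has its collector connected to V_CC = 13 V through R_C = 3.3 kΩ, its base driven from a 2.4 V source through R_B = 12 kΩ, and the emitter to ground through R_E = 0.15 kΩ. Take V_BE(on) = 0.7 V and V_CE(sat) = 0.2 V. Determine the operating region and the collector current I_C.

saturation; I_C ≈ 3.7 mA

Assume active: I_B = (2.4 − 0.7)/(12 + 201×0.15) = 0.0403 mA, I_C = β·I_B = 8.07 mA.
Then V_CE = 13 − 8.07×3.3 − 8.11×0.15 = -14.8 V < 0.2 V — the active assumption fails.
Re-solve with V_CE = 0.2 V. KCL at the emitter: V_E/R_E = (V_BB−0.7−V_E)/R_B + (V_CC−0.2−V_E)/R_C, giving V_E = 0.57 V.
I_C = (V_CC − 0.2 − V_E)/R_C = (12.8 − 0.57)/3.3 = 3.71 mA.
Check: I_B = (1.7 − 0.57)/12 = 0.0942 mA, and β·I_B = 18.8 mA > I_C, confirming saturation.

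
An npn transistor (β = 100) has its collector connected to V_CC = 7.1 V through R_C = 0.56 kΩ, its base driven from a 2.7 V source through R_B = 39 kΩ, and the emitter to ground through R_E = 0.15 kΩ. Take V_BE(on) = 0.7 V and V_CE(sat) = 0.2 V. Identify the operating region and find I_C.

Assume active. Base-emitter loop: I_B = (V_BB − V_BE)/(R_B + (β+1)R_E) = (2.7 − 0.7)/(39 + 101×0.15) = 0.0369 mA.
I_C = β·I_B = 100×0.0369 = 3.69 mA.
V_CE = V_CC − I_C·R_C − I_E·R_E = 7.1 − 3.69×0.56 − 3.73×0.15 = 4.47 V > V_CE(sat), so the active-region assumption holds.

active; I_C ≈ 3.7 mA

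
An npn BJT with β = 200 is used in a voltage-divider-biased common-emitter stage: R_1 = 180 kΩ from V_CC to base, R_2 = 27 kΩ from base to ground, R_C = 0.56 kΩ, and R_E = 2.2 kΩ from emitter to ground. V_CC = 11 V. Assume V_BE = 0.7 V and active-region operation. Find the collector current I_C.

I_C ≈ 0.32 mA

Thevenize the base divider: V_Th = V_CC·R_2/(R_1+R_2) = 11×27/207 = 1.43 V, R_Th = R_1‖R_2 = 23.5 kΩ.
Base-emitter loop: V_Th = I_B·R_Th + V_BE + (β+1)I_B·R_E, so I_B = (1.43 − 0.7) / (23.5 + 201×2.2) = 0.00158 mA.
I_C = β·I_B = 200×0.00158 = 0.316 mA, and I_E = (β+1)I_B = 0.317 mA.
V_CE = V_CC − I_C·R_C − I_E·R_E = 11 − 0.316×0.56 − 0.317×2.2 = 10.1 V.
V_CE = 10.1 V > 0.2 V confirms active-region operation.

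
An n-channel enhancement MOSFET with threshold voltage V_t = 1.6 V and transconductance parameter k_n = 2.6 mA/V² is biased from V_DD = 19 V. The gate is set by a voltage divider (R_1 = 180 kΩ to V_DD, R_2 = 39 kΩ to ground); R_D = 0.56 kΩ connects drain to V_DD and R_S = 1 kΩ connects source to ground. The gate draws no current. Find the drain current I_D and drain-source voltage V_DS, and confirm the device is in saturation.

I_D ≈ 0.94 mA, V_DS ≈ 18 V

V_G = V_DD·R_2/(R_1+R_2) = 19×39/219 = 3.38 V.
Assume saturation: I_D = (k_n/2)(V_GS − V_t)² with V_GS = V_G − I_D·R_S = 3.38 − 1·I_D.
Substituting gives 1.3·I_D² − 5.64·I_D + 4.14 = 0, with roots I_D = 0.935 or 3.4 mA.
The root I_D = 3.4 mA gives V_GS = -0.0175 V ≤ V_t, so take I_D = 0.935 mA.
Then V_GS = 2.45 V and V_DS = V_DD − I_D(R_D+R_S) = 19 − 0.935×1.56 = 17.5 V.
Saturation requires V_DS ≥ V_GS − V_t = 0.848 V; 17.5 ≥ 0.848 ✓.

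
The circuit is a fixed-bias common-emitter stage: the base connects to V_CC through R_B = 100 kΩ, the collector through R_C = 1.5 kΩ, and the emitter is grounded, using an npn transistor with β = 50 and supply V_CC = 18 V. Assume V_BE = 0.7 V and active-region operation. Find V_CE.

Base loop: V_CC = I_B·R_B + V_BE, so I_B = (18 − 0.7)/100 kΩ = 0.173 mA.
In the active region I_C = β·I_B = 50 × 0.173 = 8.65 mA.
Collector loop: V_CE = V_CC − I_C·R_C = 18 − 8.65×1.5 = 5.02 V.
Since V_CE = 5.02 V > V_CE(sat) ≈ 0.2 V, the transistor is in the active region as assumed.

V_CE ≈ 5 V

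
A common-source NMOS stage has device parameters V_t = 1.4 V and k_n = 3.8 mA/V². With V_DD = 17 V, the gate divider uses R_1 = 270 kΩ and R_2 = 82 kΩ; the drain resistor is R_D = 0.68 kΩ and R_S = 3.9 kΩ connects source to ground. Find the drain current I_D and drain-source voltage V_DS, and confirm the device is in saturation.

V_G = V_DD·R_2/(R_1+R_2) = 17×82/352 = 3.96 V.
Assume saturation: I_D = (k_n/2)(V_GS − V_t)² with V_GS = V_G − I_D·R_S = 3.96 − 3.9·I_D.
Substituting gives 28.9·I_D² − 38.9·I_D + 12.5 = 0, with roots I_D = 0.522 or 0.825 mA.
The root I_D = 0.825 mA gives V_GS = 0.741 V ≤ V_t, so take I_D = 0.522 mA.
Then V_GS = 1.92 V and V_DS = V_DD − I_D(R_D+R_S) = 17 − 0.522×4.58 = 14.6 V.
Saturation requires V_DS ≥ V_GS − V_t = 0.524 V; 14.6 ≥ 0.524 ✓.

I_D ≈ 0.52 mA, V_DS ≈ 15 V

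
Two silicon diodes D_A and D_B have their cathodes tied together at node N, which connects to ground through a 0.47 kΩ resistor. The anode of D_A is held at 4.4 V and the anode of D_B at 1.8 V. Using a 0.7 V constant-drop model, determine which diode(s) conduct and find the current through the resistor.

Assume both conduct. Then node N would need to be at both 4.4−0.7 = 3.7 V and 1.8−0.7 = 1.1 V, which is impossible.
Assume only D_A conducts: V_N = 4.4 − 0.7 = 3.7 V, so I_R = 3.7/0.47 = 7.87 mA.
Check D_B: its anode-to-cathode voltage is 1.8 − 3.7 = -1.9 V < 0.7 V, so it is off. The assumption is consistent.

Only D_A conducts; I_R ≈ 7.9 mA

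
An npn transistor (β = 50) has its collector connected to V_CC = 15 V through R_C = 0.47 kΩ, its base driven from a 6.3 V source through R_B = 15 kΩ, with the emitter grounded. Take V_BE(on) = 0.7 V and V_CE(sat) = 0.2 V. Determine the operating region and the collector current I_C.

Assume active. Base-emitter loop: I_B = (V_BB − V_BE)/R_B = (6.3 − 0.7)/15 = 0.373 mA.
I_C = β·I_B = 50×0.373 = 18.7 mA.
V_CE = V_CC − I_C·R_C = 15 − 18.7×0.47 = 6.23 V > V_CE(sat), so the active-region assumption holds.

active; I_C ≈ 19 mA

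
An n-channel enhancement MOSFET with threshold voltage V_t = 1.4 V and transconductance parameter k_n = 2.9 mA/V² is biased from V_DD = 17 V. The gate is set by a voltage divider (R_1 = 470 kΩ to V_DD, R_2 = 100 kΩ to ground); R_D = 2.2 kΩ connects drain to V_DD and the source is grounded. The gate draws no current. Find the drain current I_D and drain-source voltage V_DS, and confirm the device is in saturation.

V_G = V_DD·R_2/(R_1+R_2) = 17×100/570 = 2.98 V. With the source grounded, V_GS = V_G = 2.98 V.
Assume saturation: I_D = (k_n/2)(V_GS − V_t)² = (2.9/2)×(2.98 − 1.4)² = 1.45×1.58² = 3.63 mA.
V_DS = V_DD − I_D·R_D = 17 − 3.63×2.2 = 9.01 V.
Saturation requires V_DS ≥ V_GS − V_t = 1.58 V; 9.01 ≥ 1.58 ✓.

I_D ≈ 3.6 mA, V_DS ≈ 9 V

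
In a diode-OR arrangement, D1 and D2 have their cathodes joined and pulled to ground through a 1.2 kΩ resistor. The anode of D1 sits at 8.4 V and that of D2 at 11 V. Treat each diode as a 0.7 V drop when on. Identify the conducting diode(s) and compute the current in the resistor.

Assume both conduct. Then node N would need to be at both 8.4−0.7 = 7.7 V and 11−0.7 = 10.3 V, which is impossible.
Assume only D2 conducts: V_N = 11 − 0.7 = 10.3 V, so I_R = 10.3/1.2 = 8.58 mA.
Check D1: its anode-to-cathode voltage is 8.4 − 10.3 = -1.9 V < 0.7 V, so it is off. The assumption is consistent.

Only D2 conducts; I_R ≈ 8.6 mA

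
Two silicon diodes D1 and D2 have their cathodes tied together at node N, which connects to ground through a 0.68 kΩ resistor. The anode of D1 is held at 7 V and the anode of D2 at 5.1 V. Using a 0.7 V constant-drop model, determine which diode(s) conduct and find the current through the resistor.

Only D1 conducts; I_R ≈ 9.3 mA

Assume both conduct. Then node N would need to be at both 7−0.7 = 6.3 V and 5.1−0.7 = 4.4 V, which is impossible.
Assume only D1 conducts: V_N = 7 − 0.7 = 6.3 V, so I_R = 6.3/0.68 = 9.26 mA.
Check D2: its anode-to-cathode voltage is 5.1 − 6.3 = -1.2 V < 0.7 V, so it is off. The assumption is consistent.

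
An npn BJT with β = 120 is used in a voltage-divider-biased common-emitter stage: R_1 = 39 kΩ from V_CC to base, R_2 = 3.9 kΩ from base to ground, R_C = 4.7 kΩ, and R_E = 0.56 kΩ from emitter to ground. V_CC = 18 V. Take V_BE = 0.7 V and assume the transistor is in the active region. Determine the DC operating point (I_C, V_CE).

Thevenize the base divider: V_Th = V_CC·R_2/(R_1+R_2) = 18×3.9/42.9 = 1.64 V, R_Th = R_1‖R_2 = 3.55 kΩ.
Base-emitter loop: V_Th = I_B·R_Th + V_BE + (β+1)I_B·R_E, so I_B = (1.64 − 0.7) / (3.55 + 121×0.56) = 0.0131 mA.
I_C = β·I_B = 120×0.0131 = 1.58 mA, and I_E = (β+1)I_B = 1.59 mA.
V_CE = V_CC − I_C·R_C − I_E·R_E = 18 − 1.58×4.7 − 1.59×0.56 = 9.7 V.
V_CE = 9.7 V > 0.2 V confirms active-region operation.

I_C ≈ 1.6 mA, V_CE ≈ 9.7 V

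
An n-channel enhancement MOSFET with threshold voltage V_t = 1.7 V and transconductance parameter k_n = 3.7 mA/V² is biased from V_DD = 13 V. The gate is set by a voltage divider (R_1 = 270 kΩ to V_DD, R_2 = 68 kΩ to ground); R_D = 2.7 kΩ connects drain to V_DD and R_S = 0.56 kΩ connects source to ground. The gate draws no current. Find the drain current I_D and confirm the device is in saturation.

V_G = V_DD·R_2/(R_1+R_2) = 13×68/338 = 2.62 V.
Assume saturation: I_D = (k_n/2)(V_GS − V_t)² with V_GS = V_G − I_D·R_S = 2.62 − 0.56·I_D.
Substituting gives 0.58·I_D² − 2.9·I_D + 1.55 = 0, with roots I_D = 0.61 or 4.38 mA.
The root I_D = 4.38 mA gives V_GS = 0.161 V ≤ V_t, so take I_D = 0.61 mA.
Then V_GS = 2.27 V and V_DS = V_DD − I_D(R_D+R_S) = 13 − 0.61×3.26 = 11 V.
Saturation requires V_DS ≥ V_GS − V_t = 0.574 V; 11 ≥ 0.574 ✓.

I_D ≈ 0.61 mA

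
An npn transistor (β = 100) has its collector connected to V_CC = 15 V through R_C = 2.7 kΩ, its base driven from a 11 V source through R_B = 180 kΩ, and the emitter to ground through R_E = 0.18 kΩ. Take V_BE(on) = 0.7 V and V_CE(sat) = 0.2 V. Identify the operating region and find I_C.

Assume active: I_B = (11 − 0.7)/(180 + 101×0.18) = 0.052 mA, I_C = β·I_B = 5.2 mA.
Then V_CE = 15 − 5.2×2.7 − 5.25×0.18 = 0.0224 V < 0.2 V — the active assumption fails.
Re-solve with V_CE = 0.2 V. KCL at the emitter: V_E/R_E = (V_BB−0.7−V_E)/R_B + (V_CC−0.2−V_E)/R_C, giving V_E = 0.934 V.
I_C = (V_CC − 0.2 − V_E)/R_C = (14.8 − 0.934)/2.7 = 5.14 mA.
Check: I_B = (10.3 − 0.934)/180 = 0.052 mA, and β·I_B = 5.2 mA > I_C, confirming saturation.

saturation; I_C ≈ 5.1 mA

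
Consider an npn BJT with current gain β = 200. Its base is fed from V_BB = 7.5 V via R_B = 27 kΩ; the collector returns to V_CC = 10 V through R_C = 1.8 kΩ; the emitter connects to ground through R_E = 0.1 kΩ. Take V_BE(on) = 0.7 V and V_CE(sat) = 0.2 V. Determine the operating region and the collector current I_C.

saturation; I_C ≈ 5.1 mA

Assume active: I_B = (7.5 − 0.7)/(27 + 201×0.1) = 0.144 mA, I_C = β·I_B = 28.9 mA.
Then V_CE = 10 − 28.9×1.8 − 29×0.1 = -44.9 V < 0.2 V — the active assumption fails.
Re-solve with V_CE = 0.2 V. KCL at the emitter: V_E/R_E = (V_BB−0.7−V_E)/R_B + (V_CC−0.2−V_E)/R_C, giving V_E = 0.538 V.
I_C = (V_CC − 0.2 − V_E)/R_C = (9.8 − 0.538)/1.8 = 5.15 mA.
Check: I_B = (6.8 − 0.538)/27 = 0.232 mA, and β·I_B = 46.4 mA > I_C, confirming saturation.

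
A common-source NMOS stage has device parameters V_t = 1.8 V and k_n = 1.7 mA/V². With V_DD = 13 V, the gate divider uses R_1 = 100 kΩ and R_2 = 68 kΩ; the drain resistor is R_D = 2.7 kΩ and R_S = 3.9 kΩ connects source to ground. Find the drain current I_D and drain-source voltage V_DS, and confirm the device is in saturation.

V_G = V_DD·R_2/(R_1+R_2) = 13×68/168 = 5.26 V.
Assume saturation: I_D = (k_n/2)(V_GS − V_t)² with V_GS = V_G − I_D·R_S = 5.26 − 3.9·I_D.
Substituting gives 12.9·I_D² − 24·I_D + 10.2 = 0, with roots I_D = 0.661 or 1.19 mA.
The root I_D = 1.19 mA gives V_GS = 0.616 V ≤ V_t, so take I_D = 0.661 mA.
Then V_GS = 2.68 V and V_DS = V_DD − I_D(R_D+R_S) = 13 − 0.661×6.6 = 8.63 V.
Saturation requires V_DS ≥ V_GS − V_t = 0.882 V; 8.63 ≥ 0.882 ✓.

I_D ≈ 0.66 mA, V_DS ≈ 8.6 V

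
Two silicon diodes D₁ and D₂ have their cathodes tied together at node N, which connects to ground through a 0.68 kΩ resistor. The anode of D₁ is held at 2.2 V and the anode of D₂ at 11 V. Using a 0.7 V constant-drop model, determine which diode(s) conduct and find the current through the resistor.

Assume both conduct. Then node N would need to be at both 2.2−0.7 = 1.5 V and 11−0.7 = 10.3 V, which is impossible.
Assume only D₂ conducts: V_N = 11 − 0.7 = 10.3 V, so I_R = 10.3/0.68 = 15.1 mA.
Check D₁: its anode-to-cathode voltage is 2.2 − 10.3 = -8.1 V < 0.7 V, so it is off. The assumption is consistent.

Only D₂ conducts; I_R ≈ 15 mA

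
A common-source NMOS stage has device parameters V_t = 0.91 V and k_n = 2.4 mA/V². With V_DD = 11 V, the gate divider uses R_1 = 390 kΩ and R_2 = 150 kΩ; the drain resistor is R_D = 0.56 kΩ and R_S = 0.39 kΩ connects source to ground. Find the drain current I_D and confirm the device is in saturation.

I_D ≈ 2.1 mA

V_G = V_DD·R_2/(R_1+R_2) = 11×150/540 = 3.06 V.
Assume saturation: I_D = (k_n/2)(V_GS − V_t)² with V_GS = V_G − I_D·R_S = 3.06 − 0.39·I_D.
Substituting gives 0.183·I_D² − 3.01·I_D + 5.52 = 0, with roots I_D = 2.11 or 14.4 mA.
The root I_D = 14.4 mA gives V_GS = -2.55 V ≤ V_t, so take I_D = 2.11 mA.
Then V_GS = 2.23 V and V_DS = V_DD − I_D(R_D+R_S) = 11 − 2.11×0.95 = 9 V.
Saturation requires V_DS ≥ V_GS − V_t = 1.32 V; 9 ≥ 1.32 ✓.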